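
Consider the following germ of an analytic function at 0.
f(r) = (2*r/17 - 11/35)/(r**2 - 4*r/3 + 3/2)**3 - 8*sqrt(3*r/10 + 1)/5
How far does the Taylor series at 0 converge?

Denominator factor (r**2 - 4*r/3 + 3/2)^3: discriminant -38/9, complex-conjugate roots (2/3) + ((1/6)*sqrt(38))*i and (2/3) - ((1/6)*sqrt(38))*i; poles of order 3, moduli (1/2)*sqrt(6) and (1/2)*sqrt(6).
Branch term (-8/5)*sqrt(1 - r/(-10/3)): its argument vanishes at r = -10/3, a square-root branch point, modulus 10/3.
The radius of convergence is the smallest modulus among the singular points: (1/2)*sqrt(6).

The radius of convergence is (1/2)*sqrt(6).


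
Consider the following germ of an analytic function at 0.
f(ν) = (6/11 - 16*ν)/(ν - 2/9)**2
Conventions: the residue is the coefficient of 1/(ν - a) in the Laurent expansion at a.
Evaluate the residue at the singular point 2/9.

At the order-2 pole 2/9 set g(ν) = (ν - (2/9))^2*f(ν) = 6/11 - 16*ν.
Order-2 pole: residue = g'(a); g'(2/9) = -16, so the residue is -16.

The residue is -16.


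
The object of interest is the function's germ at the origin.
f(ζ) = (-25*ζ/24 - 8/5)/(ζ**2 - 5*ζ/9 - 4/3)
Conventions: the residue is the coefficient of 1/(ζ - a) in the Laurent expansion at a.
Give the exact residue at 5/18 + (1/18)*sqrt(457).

The factor ζ**2 - 5*ζ/9 - 4/3 splits as (ζ - a)(ζ - a') with a = 5/18 + (1/18)*sqrt(457), a' = 5/18 - (1/18)*sqrt(457). At the order-1 pole a set g(ζ) = (ζ - a)*f(ζ) = [-25*ζ/24 - 8/5] / (ζ - a').
Simple pole: residue = g(a) at a = 5/18 + (1/18)*sqrt(457), which is -25/48 - (4081/109680)*sqrt(457).

The residue is -25/48 - (4081/109680)*sqrt(457).


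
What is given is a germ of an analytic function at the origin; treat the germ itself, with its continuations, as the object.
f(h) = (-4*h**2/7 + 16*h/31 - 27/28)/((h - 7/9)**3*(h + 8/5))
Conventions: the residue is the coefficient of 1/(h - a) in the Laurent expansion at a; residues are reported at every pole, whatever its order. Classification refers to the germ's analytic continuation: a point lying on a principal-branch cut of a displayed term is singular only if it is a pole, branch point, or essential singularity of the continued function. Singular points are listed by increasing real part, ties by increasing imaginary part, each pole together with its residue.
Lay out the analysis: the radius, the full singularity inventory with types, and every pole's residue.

Denominator factor (h - 7/9)^3: pole of order 3 at 7/9, modulus 7/9.
Denominator factor (h + 8/5): pole of order 1 at -8/5, modulus 8/5.
The radius of convergence is the smallest modulus among the singular points: 7/9.
At the order-1 pole -8/5 set g(h) = (h - (-8/5))*f(h) = (-4*h**2/7 + 16*h/31 - 27/28)/(h - 7/9)**3.
Simple pole: residue = g(a) at a = -8/5, which is 257296905/1063337324.
At the order-3 pole 7/9 set g(h) = (h - (7/9))^3*f(h) = (-4*h**2/7 + 16*h/31 - 27/28)/(h + 8/5).
Order-3 pole: residue = g''(a)/2; g''(7/9) = -257296905/531668662, so the residue is -257296905/1063337324.
List the singular points by increasing real part (a conjugate pair: the negative imaginary part first).

Radius of convergence at 0: 7/9.
At -8/5: a pole of order 1; residue 257296905/1063337324.
At 7/9: a pole of order 3; residue -257296905/1063337324.


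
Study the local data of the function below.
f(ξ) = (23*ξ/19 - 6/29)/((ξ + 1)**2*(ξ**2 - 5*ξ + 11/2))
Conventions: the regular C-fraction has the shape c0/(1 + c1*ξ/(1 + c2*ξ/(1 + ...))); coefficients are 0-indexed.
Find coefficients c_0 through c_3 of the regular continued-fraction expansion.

Taylor coefficients (expand at 0): a_0 = -12/319, a_1 = 17410/66671, a_2 = -226476/733381, a_3 = 3892754/8067191.
c0 = a_0 = -12/319. Peel one level at a time: if S = 1 + c*ξ/S' with S'(0) = 1, then c is the ξ-coefficient of S and S' = c*ξ/(S - 1).
S_1 = c0/f = 1 + (8705/1254)*ξ + (5715263/142956)*ξ^2 + ...; c1 = 8705/1254.
S_2 = c1*ξ/(S_1 - 1) = 1 + (-5715263/992370)*ξ + (-34052621/75777025)*ξ^2 + ...; c2 = -5715263/992370.
S_3 = c2*ξ/(S_2 - 1) = 1 + (-3881998794/49751364415)*ξ + ...; c3 = -3881998794/49751364415.

The regular C-fraction coefficients are [-12/319, 8705/1254, -5715263/992370, -3881998794/49751364415].


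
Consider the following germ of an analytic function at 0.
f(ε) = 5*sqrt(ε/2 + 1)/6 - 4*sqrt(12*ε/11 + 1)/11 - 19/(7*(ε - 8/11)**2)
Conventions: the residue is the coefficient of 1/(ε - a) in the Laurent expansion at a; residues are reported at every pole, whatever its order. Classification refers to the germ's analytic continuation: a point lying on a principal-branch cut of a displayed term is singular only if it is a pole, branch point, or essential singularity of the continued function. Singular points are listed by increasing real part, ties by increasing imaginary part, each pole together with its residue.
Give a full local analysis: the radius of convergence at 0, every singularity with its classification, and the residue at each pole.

Denominator factor (ε - 8/11)^2: pole of order 2 at 8/11, modulus 8/11.
Branch term (-4/11)*sqrt(1 - ε/(-11/12)): its argument vanishes at ε = -11/12, a square-root branch point, modulus 11/12.
Branch term (5/6)*sqrt(1 - ε/(-2)): its argument vanishes at ε = -2, a square-root branch point, modulus 2.
The radius of convergence is the smallest modulus among the singular points: 8/11.
The branch terms are analytic at 8/11 and contribute nothing to the residue; only the rational part matters.
At the order-2 pole 8/11 set g(ε) = (ε - (8/11))^2*(rational part) = -19/7.
Order-2 pole: residue = g'(a); g'(8/11) = 0, so the residue is 0.
List the singular points by increasing real part (a conjugate pair: the negative imaginary part first).

Radius of convergence at 0: 8/11.
At -2: an algebraic (square-root) branch point.
At -11/12: an algebraic (square-root) branch point.
At 8/11: a pole of order 2; residue 0.


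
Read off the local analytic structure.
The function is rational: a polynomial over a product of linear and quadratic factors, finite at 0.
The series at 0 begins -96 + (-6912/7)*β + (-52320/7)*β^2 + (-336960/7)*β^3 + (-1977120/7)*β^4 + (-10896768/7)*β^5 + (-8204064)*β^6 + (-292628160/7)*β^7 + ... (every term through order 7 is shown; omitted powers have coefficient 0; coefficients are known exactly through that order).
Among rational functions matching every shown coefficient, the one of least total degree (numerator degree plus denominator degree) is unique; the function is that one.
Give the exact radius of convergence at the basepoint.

No rational of total degree below 6 reproduces all 8 coefficients; solving the [1/5] Pade equations on them gives f(β) = (3*β/7 + 3/2)/((β - 1/4)**3*(β + 1)**2), whose expansion matches every shown term.
Denominator factor (β - 1/4)^3: pole of order 3 at 1/4, modulus 1/4.
Denominator factor (β + 1)^2: pole of order 2 at -1, modulus 1.
The radius of convergence is the smallest modulus among the singular points: 1/4.

The radius of convergence is 1/4.


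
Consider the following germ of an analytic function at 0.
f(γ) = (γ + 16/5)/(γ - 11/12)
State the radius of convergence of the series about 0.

Denominator factor (γ - 11/12): pole of order 1 at 11/12, modulus 11/12.
The radius of convergence is the smallest modulus among the singular points: 11/12.

The radius of convergence is 11/12.


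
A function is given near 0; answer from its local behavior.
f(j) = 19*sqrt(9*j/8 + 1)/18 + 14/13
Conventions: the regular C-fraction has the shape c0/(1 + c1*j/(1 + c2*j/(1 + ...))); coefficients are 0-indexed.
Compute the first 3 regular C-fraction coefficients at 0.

The regular C-fraction coefficients are [499/234, -2223/7984, 8937/15968].

Taylor coefficients (expand at 0): a_0 = 499/234, a_1 = 19/32, a_2 = -171/1024.
c0 = a_0 = 499/234. Peel one level at a time: if S = 1 + c*j/S' with S'(0) = 1, then c is the j-coefficient of S and S' = c*j/(S - 1).
S_1 = c0/f = 1 + (-2223/7984)*j + (19866951/127488512)*j^2 + ...; c1 = -2223/7984.
S_2 = c1*j/(S_1 - 1) = 1 + (8937/15968)*j + ...; c2 = 8937/15968.


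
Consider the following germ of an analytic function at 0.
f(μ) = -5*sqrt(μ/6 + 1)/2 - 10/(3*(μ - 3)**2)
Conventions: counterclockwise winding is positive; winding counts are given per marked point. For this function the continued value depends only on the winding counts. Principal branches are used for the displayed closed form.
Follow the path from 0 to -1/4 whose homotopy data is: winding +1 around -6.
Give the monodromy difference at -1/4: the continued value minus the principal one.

The rational part is single-valued and drops out of the difference; each branch term changes only by its own monodromy.
(-5/2)*sqrt(1 - μ/(-6)): winding +1 is odd, the square root flips sign, contributing -2*(-5/2)*sqrt(1 - (-1/4)/(-6)) = -2*(-5/2)*sqrt(23/24) = (5/12)*sqrt(138).
Summing the contributions at μ = -1/4 gives (5/12)*sqrt(138).

Continued minus principal equals (5/12)*sqrt(138).


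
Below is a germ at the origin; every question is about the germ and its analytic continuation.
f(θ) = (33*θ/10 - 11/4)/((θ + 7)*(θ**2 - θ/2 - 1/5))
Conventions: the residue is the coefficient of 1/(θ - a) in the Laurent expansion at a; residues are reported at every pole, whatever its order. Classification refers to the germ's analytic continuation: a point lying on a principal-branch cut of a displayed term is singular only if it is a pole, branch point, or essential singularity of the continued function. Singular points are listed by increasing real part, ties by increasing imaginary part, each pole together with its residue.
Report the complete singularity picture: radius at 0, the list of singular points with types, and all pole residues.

Radius of convergence at 0: -1/4 + (1/20)*sqrt(105).
At -7: a pole of order 1; residue -517/1046.
At 1/4 - (1/20)*sqrt(105): a pole of order 1; residue 517/2092 + (847/31380)*sqrt(105).
At 1/4 + (1/20)*sqrt(105): a pole of order 1; residue 517/2092 - (847/31380)*sqrt(105).


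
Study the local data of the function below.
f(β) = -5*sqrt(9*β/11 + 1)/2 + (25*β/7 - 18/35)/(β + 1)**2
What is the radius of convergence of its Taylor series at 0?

The radius of convergence is 1.

Denominator factor (β + 1)^2: pole of order 2 at -1, modulus 1.
Branch term (-5/2)*sqrt(1 - β/(-11/9)): its argument vanishes at β = -11/9, a square-root branch point, modulus 11/9.
The radius of convergence is the smallest modulus among the singular points: 1.


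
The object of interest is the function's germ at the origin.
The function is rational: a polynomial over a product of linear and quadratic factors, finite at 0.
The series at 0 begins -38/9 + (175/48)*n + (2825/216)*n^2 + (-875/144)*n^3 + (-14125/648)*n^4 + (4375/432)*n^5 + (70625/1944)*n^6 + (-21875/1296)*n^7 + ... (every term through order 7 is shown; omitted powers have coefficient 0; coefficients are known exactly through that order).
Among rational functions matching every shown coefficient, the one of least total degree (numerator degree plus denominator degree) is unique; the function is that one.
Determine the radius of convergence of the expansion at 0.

The radius of convergence is (1/5)*sqrt(15).

No rational of total degree below 4 reproduces all 8 coefficients; solving the [2/2] Pade equations on them gives f(n) = (29*n**2/8 + 35*n/16 - 38/15)/(n**2 + 3/5), whose expansion matches every shown term.
Denominator factor (n**2 + 3/5): discriminant -12/5, complex-conjugate roots ((1/5)*sqrt(15))*i and -((1/5)*sqrt(15))*i; poles of order 1, moduli (1/5)*sqrt(15) and (1/5)*sqrt(15).
The radius of convergence is the smallest modulus among the singular points: (1/5)*sqrt(15).


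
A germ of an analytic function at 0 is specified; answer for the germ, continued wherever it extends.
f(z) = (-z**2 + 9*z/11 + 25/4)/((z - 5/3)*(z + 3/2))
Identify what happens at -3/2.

The denominator factor z + 3/2 vanishes at -3/2 and appears to the power 1; the numerator there equals 61/22, nonzero, and no other factor vanishes.
Hence a pole whose order is the multiplicity, 1.

The point is a pole of order 1.


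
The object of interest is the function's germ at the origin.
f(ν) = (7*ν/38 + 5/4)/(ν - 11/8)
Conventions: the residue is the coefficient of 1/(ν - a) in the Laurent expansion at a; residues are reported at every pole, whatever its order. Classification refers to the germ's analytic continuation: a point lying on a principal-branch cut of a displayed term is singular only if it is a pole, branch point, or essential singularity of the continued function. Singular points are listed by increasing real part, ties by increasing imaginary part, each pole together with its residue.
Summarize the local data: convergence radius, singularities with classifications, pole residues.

Radius of convergence at 0: 11/8.
At 11/8: a pole of order 1; residue 457/304.

Denominator factor (ν - 11/8): pole of order 1 at 11/8, modulus 11/8.
The radius of convergence is the smallest modulus among the singular points: 11/8.
At the order-1 pole 11/8 set g(ν) = (ν - (11/8))*f(ν) = 7*ν/38 + 5/4.
Simple pole: residue = g(a) at a = 11/8, which is 457/304.


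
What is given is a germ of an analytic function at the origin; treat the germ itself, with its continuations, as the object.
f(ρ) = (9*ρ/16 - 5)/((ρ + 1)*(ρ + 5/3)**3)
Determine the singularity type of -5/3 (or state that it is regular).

The denominator factor ρ + 5/3 vanishes at -5/3 and appears to the power 3; the numerator there equals -95/16, nonzero, and no other factor vanishes.
Hence a pole whose order is the multiplicity, 3.

The point is a pole of order 3.


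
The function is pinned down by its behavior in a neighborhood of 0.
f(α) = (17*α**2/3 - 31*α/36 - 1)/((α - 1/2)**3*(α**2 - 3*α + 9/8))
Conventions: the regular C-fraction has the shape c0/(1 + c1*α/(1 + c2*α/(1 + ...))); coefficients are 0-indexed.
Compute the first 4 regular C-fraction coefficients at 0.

The regular C-fraction coefficients are [64/9, -343/36, 55417/12348, -24786416/19008031].

Taylor coefficients (expand at 0): a_0 = 64/9, a_1 = 5488/81, a_2 = 82976/243, a_3 = 965504/729.
c0 = a_0 = 64/9. Peel one level at a time: if S = 1 + c*α/S' with S'(0) = 1, then c is the α-coefficient of S and S' = c*α/(S - 1).
S_1 = c0/f = 1 + (-343/36)*α + (55417/1296)*α^2 + ...; c1 = -343/36.
S_2 = c1*α/(S_1 - 1) = 1 + (55417/12348)*α + (6196604/1058841)*α^2 + ...; c2 = 55417/12348.
S_3 = c2*α/(S_2 - 1) = 1 + (-24786416/19008031)*α + ...; c3 = -24786416/19008031.


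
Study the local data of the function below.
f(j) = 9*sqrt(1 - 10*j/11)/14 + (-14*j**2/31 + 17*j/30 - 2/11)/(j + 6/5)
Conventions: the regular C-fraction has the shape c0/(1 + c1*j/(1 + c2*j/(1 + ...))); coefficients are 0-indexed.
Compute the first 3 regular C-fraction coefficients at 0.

Taylor coefficients (expand at 0): a_0 = 227/462, a_1 = 283/924, a_2 = -1779895/1890504.
c0 = a_0 = 227/462. Peel one level at a time: if S = 1 + c*j/S' with S'(0) = 1, then c is the j-coefficient of S and S' = c*j/(S - 1).
S_1 = c0/f = 1 + (-283/454)*j + (121491803/52714167)*j^2 + ...; c1 = -283/454.
S_2 = c1*j/(S_1 - 1) = 1 + (242983606/65718543)*j + ...; c2 = 242983606/65718543.

The regular C-fraction coefficients are [227/462, -283/454, 242983606/65718543].


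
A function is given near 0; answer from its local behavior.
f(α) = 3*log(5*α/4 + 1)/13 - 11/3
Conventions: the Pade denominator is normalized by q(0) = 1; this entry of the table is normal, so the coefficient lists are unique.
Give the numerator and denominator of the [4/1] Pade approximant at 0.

The Pade approximant has numerator coefficients [-11/3, -527/156, 45/416, -25/832, 125/13312]; denominator coefficients [1, 1].

Taylor coefficients needed (expand at 0): a_0 = -11/3, a_1 = 15/52, a_2 = -75/416, a_3 = 125/832, a_4 = -1875/13312, a_5 = 1875/13312.
Write the denominator as Q(α) = 1 + q1*α. Requiring Q*f - P = O(α^6) with deg P <= 4 kills the coefficients of α^5..α^5 in Q*f:
  α^5: a_5 + q1*a_4 = 0, i.e. 1875/13312 + (-1875/13312)*q1 = 0.
Solving this linear system: q1 = 1.
The numerator is Q*f truncated at degree 4: P0 = a_0 = -11/3; P1 = a_1 + q1*a_0 = -527/156; P2 = a_2 + q1*a_1 = 45/416; P3 = a_3 + q1*a_2 = -25/832; P4 = a_4 + q1*a_3 = 125/13312.


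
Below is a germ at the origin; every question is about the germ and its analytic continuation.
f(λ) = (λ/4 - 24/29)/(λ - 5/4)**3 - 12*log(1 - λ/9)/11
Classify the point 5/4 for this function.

The denominator factor λ - 5/4 vanishes at 5/4 and appears to the power 3; the numerator there equals -239/464, nonzero, and no other factor vanishes.
The branch terms are analytic at this point.
Hence a pole whose order is the multiplicity, 3.

The point is a pole of order 3.


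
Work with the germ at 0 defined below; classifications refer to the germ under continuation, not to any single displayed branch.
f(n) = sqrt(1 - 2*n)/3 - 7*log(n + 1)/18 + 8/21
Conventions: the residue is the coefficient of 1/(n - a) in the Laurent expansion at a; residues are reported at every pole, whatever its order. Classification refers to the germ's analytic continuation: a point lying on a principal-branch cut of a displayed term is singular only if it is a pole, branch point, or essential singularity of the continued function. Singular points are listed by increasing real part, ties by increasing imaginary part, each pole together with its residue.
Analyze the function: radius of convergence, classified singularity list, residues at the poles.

Branch term (1/3)*sqrt(1 - n/(1/2)): its argument vanishes at n = 1/2, a square-root branch point, modulus 1/2.
Branch term (-7/18)*log(1 - n/(-1)): its argument vanishes at n = -1, a logarithmic branch point, modulus 1.
The radius of convergence is the smallest modulus among the singular points: 1/2.
List the singular points by increasing real part (a conjugate pair: the negative imaginary part first).

Radius of convergence at 0: 1/2.
At -1: a logarithmic branch point.
At 1/2: an algebraic (square-root) branch point.


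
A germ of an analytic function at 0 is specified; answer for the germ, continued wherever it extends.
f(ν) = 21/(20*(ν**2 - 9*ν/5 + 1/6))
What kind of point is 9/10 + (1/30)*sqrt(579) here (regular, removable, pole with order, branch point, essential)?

The denominator factor ν**2 - 9*ν/5 + 1/6 vanishes at 9/10 + (1/30)*sqrt(579) and appears to the power 1; the numerator there equals 21/20, nonzero, and no other factor vanishes.
Hence a pole whose order is the multiplicity, 1.

The point is a pole of order 1.


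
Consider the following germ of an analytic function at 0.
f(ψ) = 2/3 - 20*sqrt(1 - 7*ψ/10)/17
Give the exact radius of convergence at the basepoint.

Branch term (-20/17)*sqrt(1 - ψ/(10/7)): its argument vanishes at ψ = 10/7, a square-root branch point, modulus 10/7.
The radius of convergence is the smallest modulus among the singular points: 10/7.

The radius of convergence is 10/7.


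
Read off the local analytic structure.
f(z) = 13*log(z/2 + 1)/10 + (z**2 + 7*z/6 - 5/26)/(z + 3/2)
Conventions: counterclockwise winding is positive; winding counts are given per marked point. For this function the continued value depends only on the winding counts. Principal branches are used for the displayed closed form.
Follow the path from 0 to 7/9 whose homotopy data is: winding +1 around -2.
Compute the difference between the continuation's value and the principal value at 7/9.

Continued minus principal equals (13/5)*pi*i.

The rational part is single-valued and drops out of the difference; each branch term changes only by its own monodromy.
(13/10)*log(1 - z/(-2)): each positive loop around -2 adds 2*pi*i to the log, so winding +1 contributes (13/10)*(1)*2*pi*i = (13/5)*pi*i.
Summing the contributions at z = 7/9 gives (13/5)*pi*i.


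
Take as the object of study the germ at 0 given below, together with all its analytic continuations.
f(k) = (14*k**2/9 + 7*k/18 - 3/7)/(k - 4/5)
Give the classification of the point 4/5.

The point is a pole of order 1.

The denominator factor k - 4/5 vanishes at 4/5 and appears to the power 1; the numerator there equals 461/525, nonzero, and no other factor vanishes.
Hence a pole whose order is the multiplicity, 1.


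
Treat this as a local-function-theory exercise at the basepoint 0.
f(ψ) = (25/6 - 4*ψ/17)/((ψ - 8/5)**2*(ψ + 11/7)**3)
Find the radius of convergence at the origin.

Denominator factor (ψ + 11/7)^3: pole of order 3 at -11/7, modulus 11/7.
Denominator factor (ψ - 8/5)^2: pole of order 2 at 8/5, modulus 8/5.
The radius of convergence is the smallest modulus among the singular points: 11/7.

The radius of convergence is 11/7.


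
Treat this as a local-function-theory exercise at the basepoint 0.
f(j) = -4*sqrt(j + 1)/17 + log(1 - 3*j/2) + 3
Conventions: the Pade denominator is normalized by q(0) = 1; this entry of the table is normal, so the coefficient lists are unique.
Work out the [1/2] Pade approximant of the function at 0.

The Pade approximant has numerator coefficients [47/17, -893935/221901]; denominator coefficients [1, -22765/26106, -11899/104424].

Taylor coefficients needed (expand at 0): a_0 = 47/17, a_1 = -55/34, a_2 = -149/136, a_3 = -155/136.
Write the denominator as Q(j) = 1 + q1*j + q2*j^2. Requiring Q*f - P = O(j^4) with deg P <= 1 kills the coefficients of j^2..j^3 in Q*f:
  j^2: a_2 + q1*a_1 + q2*a_0 = 0, i.e. -149/136 + (-55/34)*q1 + (47/17)*q2 = 0.
  j^3: a_3 + q1*a_2 + q2*a_1 = 0, i.e. -155/136 + (-149/136)*q1 + (-55/34)*q2 = 0.
Solving this linear system: q1 = -22765/26106, q2 = -11899/104424.
The numerator is Q*f truncated at degree 1: P0 = a_0 = 47/17; P1 = a_1 + q1*a_0 = -893935/221901.


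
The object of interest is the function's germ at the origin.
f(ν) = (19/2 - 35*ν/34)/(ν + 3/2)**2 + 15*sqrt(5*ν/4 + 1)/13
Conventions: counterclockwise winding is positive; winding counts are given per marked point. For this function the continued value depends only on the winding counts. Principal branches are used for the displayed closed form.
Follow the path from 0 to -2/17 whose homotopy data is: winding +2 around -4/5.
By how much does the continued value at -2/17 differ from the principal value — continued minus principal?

The rational part is single-valued and drops out of the difference; each branch term changes only by its own monodromy.
(15/13)*sqrt(1 - ν/(-4/5)): winding +2 is even, the square root returns to the same sheet, contribution 0.
Summing the contributions at ν = -2/17 gives 0.

Continued minus principal equals 0.


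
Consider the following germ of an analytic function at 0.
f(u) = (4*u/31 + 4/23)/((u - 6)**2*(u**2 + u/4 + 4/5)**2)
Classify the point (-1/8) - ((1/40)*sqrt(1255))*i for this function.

The point is a pole of order 2.

The denominator factor u**2 + u/4 + 4/5 vanishes at (-1/8) - ((1/40)*sqrt(1255))*i and appears to the power 2; the numerator there equals (225/1426) - ((1/310)*sqrt(1255))*i, nonzero, and no other factor vanishes.
Hence a pole whose order is the multiplicity, 2.


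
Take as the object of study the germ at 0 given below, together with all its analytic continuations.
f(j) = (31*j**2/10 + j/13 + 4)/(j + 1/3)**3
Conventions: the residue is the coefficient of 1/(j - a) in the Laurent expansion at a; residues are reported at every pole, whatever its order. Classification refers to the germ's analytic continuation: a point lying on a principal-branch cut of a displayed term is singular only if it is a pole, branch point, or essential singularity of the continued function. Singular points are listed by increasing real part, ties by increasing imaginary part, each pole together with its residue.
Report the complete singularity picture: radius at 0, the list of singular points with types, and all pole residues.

Denominator factor (j + 1/3)^3: pole of order 3 at -1/3, modulus 1/3.
The radius of convergence is the smallest modulus among the singular points: 1/3.
At the order-3 pole -1/3 set g(j) = (j - (-1/3))^3*f(j) = 31*j**2/10 + j/13 + 4.
Order-3 pole: residue = g''(a)/2; g''(-1/3) = 31/5, so the residue is 31/10.

Radius of convergence at 0: 1/3.
At -1/3: a pole of order 3; residue 31/10.


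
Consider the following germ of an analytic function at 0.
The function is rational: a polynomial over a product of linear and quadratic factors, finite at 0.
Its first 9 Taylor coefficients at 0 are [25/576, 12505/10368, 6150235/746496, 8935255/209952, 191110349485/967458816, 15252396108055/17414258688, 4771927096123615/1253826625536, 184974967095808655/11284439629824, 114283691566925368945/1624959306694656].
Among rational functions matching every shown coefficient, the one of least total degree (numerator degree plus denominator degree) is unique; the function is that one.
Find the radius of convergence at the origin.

No rational of total degree below 7 reproduces all 9 coefficients; solving the [1/6] Pade equations on them gives f(ζ) = (-17*ζ/2 - 5/12)/((ζ**2 - 7*ζ + 4)**2*(ζ**2 + 7*ζ/3 - 3/5)), whose expansion matches every shown term.
Denominator factor (ζ**2 + 7*ζ/3 - 3/5): discriminant 353/45, real irrational roots -7/6 + (1/30)*sqrt(1765) and -7/6 - (1/30)*sqrt(1765); poles of order 1, moduli -7/6 + (1/30)*sqrt(1765) and 7/6 + (1/30)*sqrt(1765).
Denominator factor (ζ**2 - 7*ζ + 4)^2: discriminant 33, real irrational roots 7/2 + (1/2)*sqrt(33) and 7/2 - (1/2)*sqrt(33); poles of order 2, moduli 7/2 + (1/2)*sqrt(33) and 7/2 - (1/2)*sqrt(33).
The radius of convergence is the smallest modulus among the singular points: -7/6 + (1/30)*sqrt(1765).

The radius of convergence is -7/6 + (1/30)*sqrt(1765).


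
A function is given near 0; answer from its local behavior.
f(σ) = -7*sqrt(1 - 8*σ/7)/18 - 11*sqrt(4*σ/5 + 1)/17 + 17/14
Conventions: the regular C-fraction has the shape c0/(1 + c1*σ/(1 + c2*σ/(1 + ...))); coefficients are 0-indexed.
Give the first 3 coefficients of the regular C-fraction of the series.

The regular C-fraction coefficients are [191/1071, 196/955, 55101/18718].

Taylor coefficients (expand at 0): a_0 = 191/1071, a_1 = -28/765, a_2 = 3086/26775.
c0 = a_0 = 191/1071. Peel one level at a time: if S = 1 + c*σ/S' with S'(0) = 1, then c is the σ-coefficient of S and S' = c*σ/(S - 1).
S_1 = c0/f = 1 + (196/955)*σ + (-110202/182405)*σ^2 + ...; c1 = 196/955.
S_2 = c1*σ/(S_1 - 1) = 1 + (55101/18718)*σ + ...; c2 = 55101/18718.


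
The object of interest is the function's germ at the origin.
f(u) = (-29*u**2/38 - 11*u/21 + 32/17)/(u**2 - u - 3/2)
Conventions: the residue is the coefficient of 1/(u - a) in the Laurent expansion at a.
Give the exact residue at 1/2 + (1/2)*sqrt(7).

The residue is -1027/1596 + (1277/94962)*sqrt(7).

The factor u**2 - u - 3/2 splits as (u - a)(u - a') with a = 1/2 + (1/2)*sqrt(7), a' = 1/2 - (1/2)*sqrt(7). At the order-1 pole a set g(u) = (u - a)*f(u) = [-29*u**2/38 - 11*u/21 + 32/17] / (u - a').
Simple pole: residue = g(a) at a = 1/2 + (1/2)*sqrt(7), which is -1027/1596 + (1277/94962)*sqrt(7).


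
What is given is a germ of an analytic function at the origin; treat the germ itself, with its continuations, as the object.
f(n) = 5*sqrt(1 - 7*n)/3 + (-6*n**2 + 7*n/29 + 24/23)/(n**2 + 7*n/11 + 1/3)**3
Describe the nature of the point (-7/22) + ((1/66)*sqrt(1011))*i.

The denominator factor n**2 + 7*n/11 + 1/3 vanishes at (-7/22) + ((1/66)*sqrt(1011))*i and appears to the power 3; the numerator there equals (282765/161414) + ((1295/21054)*sqrt(1011))*i, nonzero, and no other factor vanishes.
The branch terms are analytic at this point.
Hence a pole whose order is the multiplicity, 3.

The point is a pole of order 3.


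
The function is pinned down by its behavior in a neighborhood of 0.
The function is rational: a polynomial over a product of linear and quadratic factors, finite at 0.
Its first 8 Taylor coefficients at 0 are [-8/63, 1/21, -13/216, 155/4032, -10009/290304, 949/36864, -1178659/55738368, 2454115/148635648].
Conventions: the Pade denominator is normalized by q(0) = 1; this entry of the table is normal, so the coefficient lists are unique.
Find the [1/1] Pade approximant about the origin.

The Pade approximant has numerator coefficients [-8/63, -64/567]; denominator coefficients [1, 91/72].

Taylor coefficients needed (read off): a_0 = -8/63, a_1 = 1/21, a_2 = -13/216.
Write the denominator as Q(ψ) = 1 + q1*ψ. Requiring Q*f - P = O(ψ^3) with deg P <= 1 kills the coefficients of ψ^2..ψ^2 in Q*f:
  ψ^2: a_2 + q1*a_1 = 0, i.e. -13/216 + (1/21)*q1 = 0.
Solving this linear system: q1 = 91/72.
The numerator is Q*f truncated at degree 1: P0 = a_0 = -8/63; P1 = a_1 + q1*a_0 = -64/567.


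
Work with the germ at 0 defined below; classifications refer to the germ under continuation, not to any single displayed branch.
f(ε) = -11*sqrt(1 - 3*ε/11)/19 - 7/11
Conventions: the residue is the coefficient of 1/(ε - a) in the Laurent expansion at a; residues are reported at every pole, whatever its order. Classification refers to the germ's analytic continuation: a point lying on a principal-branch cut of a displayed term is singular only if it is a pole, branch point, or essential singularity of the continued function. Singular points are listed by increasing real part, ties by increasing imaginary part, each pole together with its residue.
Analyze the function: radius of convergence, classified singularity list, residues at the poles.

Radius of convergence at 0: 11/3.
At 11/3: an algebraic (square-root) branch point.

Branch term (-11/19)*sqrt(1 - ε/(11/3)): its argument vanishes at ε = 11/3, a square-root branch point, modulus 11/3.
The radius of convergence is the smallest modulus among the singular points: 11/3.


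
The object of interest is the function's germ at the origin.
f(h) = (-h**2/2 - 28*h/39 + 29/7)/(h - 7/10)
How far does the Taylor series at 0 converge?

The radius of convergence is 7/10.

Denominator factor (h - 7/10): pole of order 1 at 7/10, modulus 7/10.
The radius of convergence is the smallest modulus among the singular points: 7/10.


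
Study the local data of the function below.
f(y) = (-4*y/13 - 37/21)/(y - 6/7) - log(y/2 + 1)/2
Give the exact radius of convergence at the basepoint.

The radius of convergence is 6/7.

Denominator factor (y - 6/7): pole of order 1 at 6/7, modulus 6/7.
Branch term (-1/2)*log(1 - y/(-2)): its argument vanishes at y = -2, a logarithmic branch point, modulus 2.
The radius of convergence is the smallest modulus among the singular points: 6/7.


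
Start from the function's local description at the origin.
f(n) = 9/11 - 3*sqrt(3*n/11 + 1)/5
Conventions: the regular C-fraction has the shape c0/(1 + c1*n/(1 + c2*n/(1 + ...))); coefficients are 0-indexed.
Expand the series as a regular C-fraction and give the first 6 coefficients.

Taylor coefficients (expand at 0): a_0 = 12/55, a_1 = -9/110, a_2 = 27/4840, a_3 = -81/106480, a_4 = 243/1874048, a_5 = -5103/206145280.
c0 = a_0 = 12/55. Peel one level at a time: if S = 1 + c*n/S' with S'(0) = 1, then c is the n-coefficient of S and S' = c*n/(S - 1).
S_1 = c0/f = 1 + (3/8)*n + (81/704)*n^2 + ...; c1 = 3/8.
S_2 = c1*n/(S_1 - 1) = 1 + (-27/88)*n + (-9/1936)*n^2 + ...; c2 = -27/88.
S_3 = c2*n/(S_2 - 1) = 1 + (-1/66)*n + (5/2178)*n^2 + ...; c3 = -1/66.
S_4 = c3*n/(S_3 - 1) = 1 + (5/33)*n + (-9/1936)*n^2 + ...; c4 = 5/33.
S_5 = c4*n/(S_4 - 1) = 1 + (27/880)*n + ...; c5 = 27/880.

The regular C-fraction coefficients are [12/55, 3/8, -27/88, -1/66, 5/33, 27/880].


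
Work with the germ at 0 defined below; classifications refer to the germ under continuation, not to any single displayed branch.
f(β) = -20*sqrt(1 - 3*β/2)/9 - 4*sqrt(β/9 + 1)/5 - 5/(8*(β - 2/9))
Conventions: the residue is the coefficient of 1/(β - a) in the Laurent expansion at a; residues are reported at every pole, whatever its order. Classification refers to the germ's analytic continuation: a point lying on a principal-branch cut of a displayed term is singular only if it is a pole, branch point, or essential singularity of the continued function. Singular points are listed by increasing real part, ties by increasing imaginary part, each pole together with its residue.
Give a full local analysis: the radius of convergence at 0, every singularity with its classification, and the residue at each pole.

Denominator factor (β - 2/9): pole of order 1 at 2/9, modulus 2/9.
Branch term (-4/5)*sqrt(1 - β/(-9)): its argument vanishes at β = -9, a square-root branch point, modulus 9.
Branch term (-20/9)*sqrt(1 - β/(2/3)): its argument vanishes at β = 2/3, a square-root branch point, modulus 2/3.
The radius of convergence is the smallest modulus among the singular points: 2/9.
The branch terms are analytic at 2/9 and contribute nothing to the residue; only the rational part matters.
At the order-1 pole 2/9 set g(β) = (β - (2/9))*(rational part) = -5/8.
Simple pole: residue = g(a) at a = 2/9, which is -5/8.
List the singular points by increasing real part (a conjugate pair: the negative imaginary part first).

Radius of convergence at 0: 2/9.
At -9: an algebraic (square-root) branch point.
At 2/9: a pole of order 1; residue -5/8.
At 2/3: an algebraic (square-root) branch point.


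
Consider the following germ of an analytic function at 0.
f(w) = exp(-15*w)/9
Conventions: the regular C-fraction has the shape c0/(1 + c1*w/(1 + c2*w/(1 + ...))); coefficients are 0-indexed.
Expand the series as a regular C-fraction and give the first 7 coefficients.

Taylor coefficients (expand at 0): a_0 = 1/9, a_1 = -5/3, a_2 = 25/2, a_3 = -125/2, a_4 = 1875/8, a_5 = -5625/8, a_6 = 28125/16.
c0 = a_0 = 1/9. Peel one level at a time: if S = 1 + c*w/S' with S'(0) = 1, then c is the w-coefficient of S and S' = c*w/(S - 1).
S_1 = c0/f = 1 + (15)*w + (225/2)*w^2 + ...; c1 = 15.
S_2 = c1*w/(S_1 - 1) = 1 + (-15/2)*w + (75/4)*w^2 + ...; c2 = -15/2.
S_3 = c2*w/(S_2 - 1) = 1 + (5/2)*w + (25/4)*w^2 + ...; c3 = 5/2.
S_4 = c3*w/(S_3 - 1) = 1 + (-5/2)*w + (15/4)*w^2 + ...; c4 = -5/2.
S_5 = c4*w/(S_4 - 1) = 1 + (3/2)*w + (9/4)*w^2 + ...; c5 = 3/2.
S_6 = c5*w/(S_5 - 1) = 1 + (-3/2)*w + ...; c6 = -3/2.

The regular C-fraction coefficients are [1/9, 15, -15/2, 5/2, -5/2, 3/2, -3/2].


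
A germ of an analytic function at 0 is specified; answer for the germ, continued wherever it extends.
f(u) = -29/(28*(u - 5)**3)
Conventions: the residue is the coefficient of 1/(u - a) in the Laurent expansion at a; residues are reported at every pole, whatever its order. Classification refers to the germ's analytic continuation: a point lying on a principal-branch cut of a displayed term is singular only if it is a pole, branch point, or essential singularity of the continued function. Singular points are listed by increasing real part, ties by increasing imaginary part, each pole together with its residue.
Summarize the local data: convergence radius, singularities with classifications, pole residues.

Denominator factor (u - 5)^3: pole of order 3 at 5, modulus 5.
The radius of convergence is the smallest modulus among the singular points: 5.
At the order-3 pole 5 set g(u) = (u - (5))^3*f(u) = -29/28.
Order-3 pole: residue = g''(a)/2; g''(5) = 0, so the residue is 0.

Radius of convergence at 0: 5.
At 5: a pole of order 3; residue 0.


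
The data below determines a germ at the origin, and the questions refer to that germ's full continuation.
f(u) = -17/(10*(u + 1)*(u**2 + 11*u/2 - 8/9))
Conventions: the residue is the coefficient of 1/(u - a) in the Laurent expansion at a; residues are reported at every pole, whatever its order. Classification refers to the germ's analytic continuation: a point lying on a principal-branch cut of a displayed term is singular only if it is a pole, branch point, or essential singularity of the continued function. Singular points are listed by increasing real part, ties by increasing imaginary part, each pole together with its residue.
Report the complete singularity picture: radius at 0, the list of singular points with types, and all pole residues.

Radius of convergence at 0: -11/4 + (1/12)*sqrt(1217).
At -11/4 - (1/12)*sqrt(1217): a pole of order 1; residue -153/970 + (3213/1180490)*sqrt(1217).
At -1: a pole of order 1; residue 153/485.
At -11/4 + (1/12)*sqrt(1217): a pole of order 1; residue -153/970 - (3213/1180490)*sqrt(1217).

Denominator factor (u**2 + 11*u/2 - 8/9): discriminant 1217/36, real irrational roots -11/4 + (1/12)*sqrt(1217) and -11/4 - (1/12)*sqrt(1217); poles of order 1, moduli -11/4 + (1/12)*sqrt(1217) and 11/4 + (1/12)*sqrt(1217).
Denominator factor (u + 1): pole of order 1 at -1, modulus 1.
The radius of convergence is the smallest modulus among the singular points: -11/4 + (1/12)*sqrt(1217).
The factor u**2 + 11*u/2 - 8/9 splits as (u - a)(u - a') with a = -11/4 - (1/12)*sqrt(1217), a' = -11/4 + (1/12)*sqrt(1217). At the order-1 pole a set g(u) = (u - a)*f(u) = [-17/(10*(u + 1))] / (u - a').
Simple pole: residue = g(a) at a = -11/4 - (1/12)*sqrt(1217), which is -153/970 + (3213/1180490)*sqrt(1217).
At the order-1 pole -1 set g(u) = (u - (-1))*f(u) = -17/(10*(u**2 + 11*u/2 - 8/9)).
Simple pole: residue = g(a) at a = -1, which is 153/485.
The factor u**2 + 11*u/2 - 8/9 splits as (u - a)(u - a') with a = -11/4 + (1/12)*sqrt(1217), a' = -11/4 - (1/12)*sqrt(1217). At the order-1 pole a set g(u) = (u - a)*f(u) = [-17/(10*(u + 1))] / (u - a').
Simple pole: residue = g(a) at a = -11/4 + (1/12)*sqrt(1217), which is -153/970 - (3213/1180490)*sqrt(1217).
List the singular points by increasing real part (a conjugate pair: the negative imaginary part first).


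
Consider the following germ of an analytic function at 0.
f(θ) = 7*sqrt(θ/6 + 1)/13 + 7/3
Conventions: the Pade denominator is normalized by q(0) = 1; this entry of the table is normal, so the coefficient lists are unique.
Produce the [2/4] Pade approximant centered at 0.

The Pade approximant has numerator coefficients [112/39, 101353/178308, 52283/2139696]; denominator coefficients [1, 1667/9144, 1385/219456, -5/146304, 17/42135552].

Taylor coefficients needed (expand at 0): a_0 = 112/39, a_1 = 7/156, a_2 = -7/3744, a_3 = 7/44928, a_4 = -35/2156544, a_5 = 49/25878528, a_6 = -49/207028224.
Write the denominator as Q(θ) = 1 + q1*θ + q2*θ^2 + q3*θ^3 + q4*θ^4. Requiring Q*f - P = O(θ^7) with deg P <= 2 kills the coefficients of θ^3..θ^6 in Q*f:
  θ^3: a_3 + q1*a_2 + q2*a_1 + q3*a_0 = 0, i.e. 7/44928 + (-7/3744)*q1 + (7/156)*q2 + (112/39)*q3 = 0.
  θ^4: a_4 + q1*a_3 + q2*a_2 + q3*a_1 + q4*a_0 = 0, i.e. -35/2156544 + (7/44928)*q1 + (-7/3744)*q2 + (7/156)*q3 + (112/39)*q4 = 0.
  θ^5: a_5 + q1*a_4 + q2*a_3 + q3*a_2 + q4*a_1 = 0, i.e. 49/25878528 + (-35/2156544)*q1 + (7/44928)*q2 + (-7/3744)*q3 + (7/156)*q4 = 0.
  θ^6: a_6 + q1*a_5 + q2*a_4 + q3*a_3 + q4*a_2 = 0, i.e. -49/207028224 + (49/25878528)*q1 + (-35/2156544)*q2 + (7/44928)*q3 + (-7/3744)*q4 = 0.
Solving this linear system: q1 = 1667/9144, q2 = 1385/219456, q3 = -5/146304, q4 = 17/42135552.
The numerator is Q*f truncated at degree 2: P0 = a_0 = 112/39; P1 = a_1 + q1*a_0 = 101353/178308; P2 = a_2 + q1*a_1 + q2*a_0 = 52283/2139696.


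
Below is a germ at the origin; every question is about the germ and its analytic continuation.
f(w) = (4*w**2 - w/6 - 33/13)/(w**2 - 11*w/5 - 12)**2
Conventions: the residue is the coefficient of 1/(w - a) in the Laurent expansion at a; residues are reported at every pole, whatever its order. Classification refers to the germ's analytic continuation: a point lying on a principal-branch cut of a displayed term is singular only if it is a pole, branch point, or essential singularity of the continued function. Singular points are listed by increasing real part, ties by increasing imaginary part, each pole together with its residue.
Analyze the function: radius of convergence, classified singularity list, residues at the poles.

Radius of convergence at 0: -11/10 + (1/10)*sqrt(1321).
At 11/10 - (1/10)*sqrt(1321): a pole of order 2; residue -(989075/136113198)*sqrt(1321).
At 11/10 + (1/10)*sqrt(1321): a pole of order 2; residue (989075/136113198)*sqrt(1321).

Denominator factor (w**2 - 11*w/5 - 12)^2: discriminant 1321/25, real irrational roots 11/10 + (1/10)*sqrt(1321) and 11/10 - (1/10)*sqrt(1321); poles of order 2, moduli 11/10 + (1/10)*sqrt(1321) and -11/10 + (1/10)*sqrt(1321).
The radius of convergence is the smallest modulus among the singular points: -11/10 + (1/10)*sqrt(1321).
The factor w**2 - 11*w/5 - 12 splits as (w - a)(w - a') with a = 11/10 - (1/10)*sqrt(1321), a' = 11/10 + (1/10)*sqrt(1321). At the order-2 pole a set g(w) = (w - a)^2*f(w) = [4*w**2 - w/6 - 33/13] / (w - a')^2.
Order-2 pole: residue = g'(a); g'(11/10 - (1/10)*sqrt(1321)) = -(989075/136113198)*sqrt(1321), so the residue is -(989075/136113198)*sqrt(1321).
The factor w**2 - 11*w/5 - 12 splits as (w - a)(w - a') with a = 11/10 + (1/10)*sqrt(1321), a' = 11/10 - (1/10)*sqrt(1321). At the order-2 pole a set g(w) = (w - a)^2*f(w) = [4*w**2 - w/6 - 33/13] / (w - a')^2.
Order-2 pole: residue = g'(a); g'(11/10 + (1/10)*sqrt(1321)) = (989075/136113198)*sqrt(1321), so the residue is (989075/136113198)*sqrt(1321).
List the singular points by increasing real part (a conjugate pair: the negative imaginary part first).
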